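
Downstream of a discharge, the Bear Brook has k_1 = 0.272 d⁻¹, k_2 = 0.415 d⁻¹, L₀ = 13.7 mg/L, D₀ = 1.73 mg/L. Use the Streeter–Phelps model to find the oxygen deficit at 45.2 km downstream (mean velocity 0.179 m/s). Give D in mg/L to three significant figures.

D ≈ 4.53 mg/L

Travel time t = x/v = 45.2 km / (0.179 m/s) = 45200 m / 0.179 m/s = 252500 s = 2.923 d.
k_1 L₀/(k_2−k_1) = 0.272×13.7/(0.415−0.272) = 3.726/0.1430 = 26.06 mg/L.
e^(−k_1 t) = e^(−0.272×2.923) = 0.4516; e^(−k_2 t) = e^(−0.415×2.923) = 0.2973.
D = 26.06 × (0.4516 − 0.2973) + 1.73 × 0.2973 = 4.020 + 0.5144 = 4.534 mg/L.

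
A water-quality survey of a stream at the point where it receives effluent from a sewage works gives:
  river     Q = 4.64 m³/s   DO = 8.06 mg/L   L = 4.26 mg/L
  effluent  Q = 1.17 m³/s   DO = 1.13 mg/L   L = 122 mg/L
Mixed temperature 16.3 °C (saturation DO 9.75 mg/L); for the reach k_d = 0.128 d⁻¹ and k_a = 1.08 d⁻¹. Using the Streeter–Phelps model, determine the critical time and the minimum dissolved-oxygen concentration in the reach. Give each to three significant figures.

t_c ≈ 0.436 d; minimum DO ≈ 6.62 mg/L

Mixed DO = (4.64×8.06 + 1.17×1.13)/(4.64+1.17) = 38.72/5.810 = 6.664 mg/L.
Mixed L₀ = (4.64×4.26 + 1.17×122)/(5.810) = 162.5/5.810 = 27.97 mg/L.
Initial deficit D₀ = C_s − DO₀ = 9.75 − 6.664 = 3.086 mg/L.
t_c = (1/0.9520) ln[(1.08/0.128)(1 − 3.086×0.9520/(0.128×27.97))] = 1.050 × ln(1.515) = 0.4362 d.
D_c = (0.128/1.08) × 27.97 × e^(−0.128×0.4362) = 0.1185 × 27.97 × 0.9457 = 3.135 mg/L.
Minimum DO = 9.75 − 3.135 = 6.615 mg/L.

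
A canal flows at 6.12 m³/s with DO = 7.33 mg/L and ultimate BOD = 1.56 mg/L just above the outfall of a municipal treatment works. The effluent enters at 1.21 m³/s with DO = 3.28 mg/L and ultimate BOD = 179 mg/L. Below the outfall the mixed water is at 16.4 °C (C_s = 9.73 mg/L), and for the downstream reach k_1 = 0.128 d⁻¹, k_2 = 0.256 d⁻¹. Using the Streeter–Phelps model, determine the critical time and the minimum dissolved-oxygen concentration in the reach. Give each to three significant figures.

Mixed DO = (6.12×7.33 + 1.21×3.28)/(6.12+1.21) = 48.83/7.330 = 6.661 mg/L.
Mixed L₀ = (6.12×1.56 + 1.21×179)/(7.330) = 226.1/7.330 = 30.85 mg/L.
Initial deficit D₀ = C_s − DO₀ = 9.73 − 6.661 = 3.069 mg/L.
t_c = (1/0.1280) ln[(0.256/0.128)(1 − 3.069×0.1280/(0.128×30.85))] = 7.812 × ln(1.801) = 4.597 d.
D_c = (0.128/0.256) × 30.85 × e^(−0.128×4.597) = 0.5000 × 30.85 × 0.5552 = 8.565 mg/L.
Minimum DO = 9.73 − 8.565 = 1.165 mg/L.

t_c ≈ 4.60 d; minimum DO ≈ 1.17 mg/L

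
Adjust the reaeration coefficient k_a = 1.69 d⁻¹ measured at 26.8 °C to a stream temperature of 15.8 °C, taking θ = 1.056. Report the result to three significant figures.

k_a(T₂) = k_a(T₁) · θ^(T₂−T₁) = 1.69 × 1.056^(15.8−26.8)
= 1.69 × 1.056^-11.0 = 1.69 × 0.5492 = 0.9281 d⁻¹.

k_a ≈ 0.928 d⁻¹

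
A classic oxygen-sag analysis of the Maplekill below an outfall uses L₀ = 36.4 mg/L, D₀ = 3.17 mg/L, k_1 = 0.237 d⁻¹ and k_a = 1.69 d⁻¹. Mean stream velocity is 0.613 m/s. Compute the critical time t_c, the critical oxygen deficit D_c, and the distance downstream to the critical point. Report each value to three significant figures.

At the critical point dD/dt = 0, so k_1 L₀ e^(−k_1 t) = k_a D. Substituting D(t) from the Streeter–Phelps equation and solving for t gives
t_c = ln[(k_a/k_1)(1 − D₀(k_a−k_1)/(k_1 L₀))] / (k_a−k_1).
Here k_a−k_1 = 1.453 d⁻¹ and 1 − D₀(k_a−k_1)/(k_1 L₀) = 1 − 3.17×1.453/(0.237×36.4) = 0.4661, so
t_c = ln(7.131 × 0.4661) / 1.453 = 1.201 / 1.453 = 0.8266 d.
D_c = (k_1/k_a) L₀ e^(−k_1 t_c) = (0.237/1.69) × 36.4 × e^(−0.237×0.8266) = 0.1402 × 36.4 × 0.8221 = 4.196 mg/L.
x_c = v t_c = 0.613 m/s × 0.8266 d × 86400 s/d = 43780 m ≈ 43.8 km.

t_c ≈ 0.827 d; D_c ≈ 4.20 mg/L; x_c ≈ 43.8 km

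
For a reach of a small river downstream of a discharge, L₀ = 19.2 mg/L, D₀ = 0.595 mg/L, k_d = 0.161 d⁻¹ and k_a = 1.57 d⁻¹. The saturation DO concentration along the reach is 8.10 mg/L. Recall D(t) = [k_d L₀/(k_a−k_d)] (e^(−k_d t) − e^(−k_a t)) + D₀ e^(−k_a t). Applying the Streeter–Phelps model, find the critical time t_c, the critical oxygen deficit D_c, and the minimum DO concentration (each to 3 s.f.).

t_c = [1/(k_a−k_d)] ln[(k_a/k_d)(1 − D₀(k_a−k_d)/(k_d L₀))]
= [1/(1.57−0.161)] ln[(1.57/0.161)(1 − 0.595×1.409/(0.161×19.2))]
= (1/1.409) ln[9.752 × 0.7288] = 0.7097 × ln(7.107) = 0.7097 × 1.961 = 1.392 d.
D_c = (k_d/k_a) L₀ e^(−k_d t_c) = (0.161/1.57) × 19.2 × e^(−0.161×1.392) = 0.1025 × 19.2 × 0.7992 = 1.574 mg/L.
Minimum DO = C_s − D_c = 8.10 − 1.574 = 6.526 mg/L.

t_c ≈ 1.39 d; D_c ≈ 1.57 mg/L; min DO ≈ 6.53 mg/L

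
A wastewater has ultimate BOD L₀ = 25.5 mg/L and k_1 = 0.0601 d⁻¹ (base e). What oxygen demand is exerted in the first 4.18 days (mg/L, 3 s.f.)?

y ≈ 5.66 mg/L

y_t = L₀(1 − e^(−k_1 t)) = 25.5 × (1 − e^(−0.0601×4.18))
= 25.5 × (1 − 0.7779) = 25.5 × 0.2221 = 5.665 mg/L.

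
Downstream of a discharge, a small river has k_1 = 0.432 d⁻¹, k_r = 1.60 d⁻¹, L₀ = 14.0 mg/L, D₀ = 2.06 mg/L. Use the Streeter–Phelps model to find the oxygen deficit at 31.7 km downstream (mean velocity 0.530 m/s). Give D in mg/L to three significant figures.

D ≈ 2.81 mg/L

Travel time t = x/v = 31.7 km / (0.530 m/s) = 31700 m / 0.530 m/s = 59810 s = 0.6923 d.
k_1 L₀/(k_r−k_1) = 0.432×14.0/(1.60−0.432) = 6.048/1.168 = 5.178 mg/L.
e^(−k_1 t) = e^(−0.432×0.6923) = 0.7415; e^(−k_r t) = e^(−1.60×0.6923) = 0.3303.
D = 5.178 × (0.7415 − 0.3303) + 2.06 × 0.3303 = 2.129 + 0.6805 = 2.810 mg/L.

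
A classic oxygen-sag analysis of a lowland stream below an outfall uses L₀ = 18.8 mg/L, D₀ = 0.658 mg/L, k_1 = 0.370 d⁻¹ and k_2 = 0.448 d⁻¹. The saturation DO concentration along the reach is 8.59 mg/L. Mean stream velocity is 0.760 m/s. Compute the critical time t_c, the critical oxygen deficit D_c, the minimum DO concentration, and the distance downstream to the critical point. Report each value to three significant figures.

At the critical point dD/dt = 0, so k_1 L₀ e^(−k_1 t) = k_2 D. Substituting D(t) from the Streeter–Phelps equation and solving for t gives
t_c = ln[(k_2/k_1)(1 − D₀(k_2−k_1)/(k_1 L₀))] / (k_2−k_1).
Here k_2−k_1 = 0.07800 d⁻¹ and 1 − D₀(k_2−k_1)/(k_1 L₀) = 1 − 0.658×0.07800/(0.370×18.8) = 0.9926, so
t_c = ln(1.211 × 0.9926) / 0.07800 = 0.1839 / 0.07800 = 2.357 d.
D_c = (k_1/k_2) L₀ e^(−k_1 t_c) = (0.370/0.448) × 18.8 × e^(−0.370×2.357) = 0.8259 × 18.8 × 0.4180 = 6.490 mg/L.
Minimum DO = C_s − D_c = 8.59 − 6.490 = 2.100 mg/L.
x_c = v t_c = 0.760 m/s × 2.357 d × 86400 s/d = 154800 m ≈ 155 km.

t_c ≈ 2.36 d; D_c ≈ 6.49 mg/L; min DO ≈ 2.10 mg/L; x_c ≈ 155 km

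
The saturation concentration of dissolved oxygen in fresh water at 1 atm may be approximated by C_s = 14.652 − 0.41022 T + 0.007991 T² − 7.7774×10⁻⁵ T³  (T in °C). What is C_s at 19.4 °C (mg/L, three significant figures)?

C_s ≈ 9.13 mg/L

C_s = 14.652 − 0.41022×19.4 + 0.007991×19.4² − 7.7774×10⁻⁵×19.4³ = 9.133 mg/L.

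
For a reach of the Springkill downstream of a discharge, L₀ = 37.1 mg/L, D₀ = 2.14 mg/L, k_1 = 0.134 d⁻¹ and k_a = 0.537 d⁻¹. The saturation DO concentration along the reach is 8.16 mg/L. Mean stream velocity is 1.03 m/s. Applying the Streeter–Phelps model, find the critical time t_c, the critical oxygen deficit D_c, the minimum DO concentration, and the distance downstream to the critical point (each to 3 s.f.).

t_c ≈ 2.97 d; D_c ≈ 6.22 mg/L; min DO ≈ 1.94 mg/L; x_c ≈ 264 km

At the critical point dD/dt = 0, so k_1 L₀ e^(−k_1 t) = k_a D. Substituting D(t) from the Streeter–Phelps equation and solving for t gives
t_c = ln[(k_a/k_1)(1 − D₀(k_a−k_1)/(k_1 L₀))] / (k_a−k_1).
Here k_a−k_1 = 0.4030 d⁻¹ and 1 − D₀(k_a−k_1)/(k_1 L₀) = 1 − 2.14×0.4030/(0.134×37.1) = 0.8265, so
t_c = ln(4.007 × 0.8265) / 0.4030 = 1.198 / 0.4030 = 2.972 d.
L(t_c) = L₀ e^(−k_1 t_c) = 37.1 × 0.6715 = 24.91 mg/L, and at the critical point k_a D_c = k_1 L, so D_c = (0.134/0.537) × 24.91 = 6.217 mg/L.
Minimum DO = C_s − D_c = 8.16 − 6.217 = 1.943 mg/L.
x_c = v t_c = 1.03 m/s × 2.972 d × 86400 s/d = 264500 m ≈ 264 km.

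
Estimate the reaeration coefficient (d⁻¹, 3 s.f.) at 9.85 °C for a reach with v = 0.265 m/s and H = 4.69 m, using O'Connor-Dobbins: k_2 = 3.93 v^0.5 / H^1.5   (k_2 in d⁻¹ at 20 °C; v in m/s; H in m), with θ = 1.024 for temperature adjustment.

k_2 ≈ 0.157 d⁻¹

k_2(20) = 3.93 × 0.265^0.5 / 4.69^1.5 = 3.93 × 0.5148 / 10.16 = 0.1992 d⁻¹.
k_2(9.85) = 0.1992 × 1.024^(9.85−20) = 0.1992 × 0.7861 = 0.1566 d⁻¹.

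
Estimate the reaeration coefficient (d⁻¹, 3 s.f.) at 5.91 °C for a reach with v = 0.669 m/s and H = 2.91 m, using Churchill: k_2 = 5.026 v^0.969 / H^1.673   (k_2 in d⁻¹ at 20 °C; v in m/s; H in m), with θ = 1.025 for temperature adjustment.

k_2 ≈ 0.403 d⁻¹

k_2(20) = 5.026 × 0.669^0.969 / 2.91^1.673 = 5.026 × 0.6774 / 5.972 = 0.5701 d⁻¹.
k_2(5.91) = 0.5701 × 1.025^(5.91−20) = 0.5701 × 0.7062 = 0.4026 d⁻¹.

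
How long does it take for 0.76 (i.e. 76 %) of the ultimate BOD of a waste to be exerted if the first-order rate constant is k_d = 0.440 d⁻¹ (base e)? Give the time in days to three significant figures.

t ≈ 3.24 d

y/L₀ = 1 − e^(−k_d t) = 0.76 ⇒ e^(−k_d t) = 0.240
t = −ln(0.240) / 0.440 = 1.427 / 0.440 = 3.243 d.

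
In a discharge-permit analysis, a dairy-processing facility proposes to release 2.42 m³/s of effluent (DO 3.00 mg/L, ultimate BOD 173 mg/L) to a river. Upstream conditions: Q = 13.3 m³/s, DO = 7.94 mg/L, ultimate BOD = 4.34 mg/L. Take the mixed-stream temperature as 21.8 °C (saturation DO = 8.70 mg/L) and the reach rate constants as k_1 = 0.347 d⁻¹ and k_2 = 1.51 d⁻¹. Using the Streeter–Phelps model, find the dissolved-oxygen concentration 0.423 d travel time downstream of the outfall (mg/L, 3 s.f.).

DO ≈ 4.86 mg/L

Mixed DO = (13.3×7.94 + 2.42×3.00)/(13.3+2.42) = 112.9/15.72 = 7.180 mg/L.
Mixed L₀ = (13.3×4.34 + 2.42×173)/(15.72) = 476.4/15.72 = 30.30 mg/L.
Initial deficit D₀ = C_s − DO₀ = 8.70 − 7.180 = 1.520 mg/L.
D(0.423) = [0.347×30.30/(1.51−0.347)](e^(−0.347×0.423) − e^(−1.51×0.423)) + 1.520 e^(−1.51×0.423)
= 9.042 × (0.8635 − 0.5280) + 1.520 × 0.5280 = 3.836 mg/L.
DO = 8.70 − 3.836 = 4.864 mg/L.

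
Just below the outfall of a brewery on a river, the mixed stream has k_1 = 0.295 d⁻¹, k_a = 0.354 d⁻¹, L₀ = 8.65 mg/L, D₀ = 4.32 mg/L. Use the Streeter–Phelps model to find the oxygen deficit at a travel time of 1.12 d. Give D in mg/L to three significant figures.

k_1 L₀/(k_a−k_1) = 0.295×8.65/(0.354−0.295) = 2.552/0.05900 = 43.25 mg/L.
e^(−k_1 t) = e^(−0.295×1.120) = 0.7186; e^(−k_a t) = e^(−0.354×1.120) = 0.6727.
D = 43.25 × (0.7186 − 0.6727) + 4.32 × 0.6727 = 1.987 + 2.906 = 4.893 mg/L.

D ≈ 4.89 mg/L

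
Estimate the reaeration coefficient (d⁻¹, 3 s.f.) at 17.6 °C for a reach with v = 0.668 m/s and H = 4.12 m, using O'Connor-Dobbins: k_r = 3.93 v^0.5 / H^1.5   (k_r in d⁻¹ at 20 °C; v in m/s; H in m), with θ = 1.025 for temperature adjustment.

k_r ≈ 0.362 d⁻¹

k_r(20) = 3.93 × 0.668^0.5 / 4.12^1.5 = 3.93 × 0.8173 / 8.363 = 0.3841 d⁻¹.
k_r(17.6) = 0.3841 × 1.025^(17.6−20) = 0.3841 × 0.9425 = 0.3620 d⁻¹.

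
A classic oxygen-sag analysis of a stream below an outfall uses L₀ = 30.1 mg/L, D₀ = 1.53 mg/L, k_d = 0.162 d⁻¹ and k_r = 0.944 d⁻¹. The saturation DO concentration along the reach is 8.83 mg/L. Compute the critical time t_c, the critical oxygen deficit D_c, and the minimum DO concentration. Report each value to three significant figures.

t_c ≈ 1.89 d; D_c ≈ 3.80 mg/L; min DO ≈ 5.03 mg/L

At the critical point dD/dt = 0, so k_d L₀ e^(−k_d t) = k_r D. Substituting D(t) from the Streeter–Phelps equation and solving for t gives
t_c = ln[(k_r/k_d)(1 − D₀(k_r−k_d)/(k_d L₀))] / (k_r−k_d).
Here k_r−k_d = 0.7820 d⁻¹ and 1 − D₀(k_r−k_d)/(k_d L₀) = 1 − 1.53×0.7820/(0.162×30.1) = 0.7546, so
t_c = ln(5.827 × 0.7546) / 0.7820 = 1.481 / 0.7820 = 1.894 d.
D_c = (k_d/k_r) L₀ e^(−k_d t_c) = (0.162/0.944) × 30.1 × e^(−0.162×1.894) = 0.1716 × 30.1 × 0.7358 = 3.801 mg/L.
Minimum DO = C_s − D_c = 8.83 − 3.801 = 5.029 mg/L.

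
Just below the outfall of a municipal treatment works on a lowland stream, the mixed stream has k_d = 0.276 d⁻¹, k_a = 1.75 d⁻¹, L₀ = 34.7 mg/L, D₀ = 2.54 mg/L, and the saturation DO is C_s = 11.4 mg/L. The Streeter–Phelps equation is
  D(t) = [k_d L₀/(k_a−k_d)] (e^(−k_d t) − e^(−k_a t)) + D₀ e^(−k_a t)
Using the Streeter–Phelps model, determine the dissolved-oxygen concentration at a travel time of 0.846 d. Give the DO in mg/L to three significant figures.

k_d L₀/(k_a−k_d) = 0.276×34.7/(1.75−0.276) = 9.577/1.474 = 6.497 mg/L.
e^(−k_d t) = e^(−0.276×0.8460) = 0.7918; e^(−k_a t) = e^(−1.75×0.8460) = 0.2275.
D = 6.497 × (0.7918 − 0.2275) + 2.54 × 0.2275 = 3.666 + 0.5779 = 4.244 mg/L.
DO = C_s − D = 11.4 − 4.244 = 7.156 mg/L.

DO ≈ 7.16 mg/L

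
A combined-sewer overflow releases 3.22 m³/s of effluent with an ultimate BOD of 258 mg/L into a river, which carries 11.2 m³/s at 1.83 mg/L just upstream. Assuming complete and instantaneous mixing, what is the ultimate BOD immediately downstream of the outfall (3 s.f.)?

Flow-weighted mixing: C = (Q_r C_r + Q_w C_w)/(Q_r + Q_w)
= (11.2×1.83 + 3.22×258)/(11.2 + 3.22) = 851.3/14.42 = 59.03 mg/L.

59.0 mg/L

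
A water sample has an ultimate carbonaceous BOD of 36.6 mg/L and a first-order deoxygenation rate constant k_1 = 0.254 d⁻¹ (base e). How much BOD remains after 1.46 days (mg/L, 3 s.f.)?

L_t = L₀ e^(−k_1 t) = 36.6 × e^(−0.254×1.46) = 36.6 × 0.6902 = 25.26 mg/L.

L ≈ 25.3 mg/L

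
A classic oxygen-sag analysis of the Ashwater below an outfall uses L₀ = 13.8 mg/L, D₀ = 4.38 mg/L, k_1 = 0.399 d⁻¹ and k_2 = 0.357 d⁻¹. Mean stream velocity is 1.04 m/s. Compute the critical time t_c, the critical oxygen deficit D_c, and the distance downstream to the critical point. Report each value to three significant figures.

At the critical point dD/dt = 0, so k_1 L₀ e^(−k_1 t) = k_2 D. Substituting D(t) from the Streeter–Phelps equation and solving for t gives
t_c = ln[(k_2/k_1)(1 − D₀(k_2−k_1)/(k_1 L₀))] / (k_2−k_1).
Here k_2−k_1 = -0.04200 d⁻¹ and 1 − D₀(k_2−k_1)/(k_1 L₀) = 1 − 4.38×-0.04200/(0.399×13.8) = 1.033, so
t_c = ln(0.8947 × 1.033) / -0.04200 = -0.07836 / -0.04200 = 1.866 d.
D_c = (k_1/k_2) L₀ e^(−k_1 t_c) = (0.399/0.357) × 13.8 × e^(−0.399×1.866) = 1.118 × 13.8 × 0.4750 = 7.326 mg/L.
x_c = v t_c = 1.04 m/s × 1.866 d × 86400 s/d = 167600 m ≈ 168 km.

t_c ≈ 1.87 d; D_c ≈ 7.33 mg/L; x_c ≈ 168 km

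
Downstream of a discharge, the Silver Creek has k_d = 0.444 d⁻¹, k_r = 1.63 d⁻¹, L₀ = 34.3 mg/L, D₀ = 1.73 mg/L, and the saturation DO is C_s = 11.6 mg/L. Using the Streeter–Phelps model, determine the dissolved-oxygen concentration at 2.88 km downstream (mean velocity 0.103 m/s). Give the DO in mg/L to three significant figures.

Travel time t = x/v = 2.88 km / (0.103 m/s) = 2880 m / 0.103 m/s = 27960 s = 0.3236 d.
k_d L₀/(k_r−k_d) = 0.444×34.3/(1.63−0.444) = 15.23/1.186 = 12.84 mg/L.
e^(−k_d t) = e^(−0.444×0.3236) = 0.8662; e^(−k_r t) = e^(−1.63×0.3236) = 0.5901.
D = 12.84 × (0.8662 − 0.5901) + 1.73 × 0.5901 = 3.545 + 1.021 = 4.566 mg/L.
DO = C_s − D = 11.6 − 4.566 = 7.034 mg/L.

DO ≈ 7.03 mg/L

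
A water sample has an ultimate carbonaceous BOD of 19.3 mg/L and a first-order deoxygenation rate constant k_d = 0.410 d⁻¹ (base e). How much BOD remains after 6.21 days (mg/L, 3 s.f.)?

L ≈ 1.51 mg/L

L_t = L₀ e^(−k_d t) = 19.3 × e^(−0.410×6.21) = 19.3 × 0.07839 = 1.513 mg/L.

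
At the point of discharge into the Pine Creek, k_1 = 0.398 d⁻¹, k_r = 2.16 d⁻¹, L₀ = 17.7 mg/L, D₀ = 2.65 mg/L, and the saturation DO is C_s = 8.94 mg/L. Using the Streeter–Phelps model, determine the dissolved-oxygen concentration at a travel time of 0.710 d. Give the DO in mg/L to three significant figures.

DO ≈ 6.22 mg/L

k_1 L₀/(k_r−k_1) = 0.398×17.7/(2.16−0.398) = 7.045/1.762 = 3.998 mg/L.
e^(−k_1 t) = e^(−0.398×0.7100) = 0.7538; e^(−k_r t) = e^(−2.16×0.7100) = 0.2158.
D = 3.998 × (0.7538 − 0.2158) + 2.65 × 0.2158 = 2.151 + 0.5718 = 2.723 mg/L.
DO = C_s − D = 8.94 − 2.723 = 6.217 mg/L.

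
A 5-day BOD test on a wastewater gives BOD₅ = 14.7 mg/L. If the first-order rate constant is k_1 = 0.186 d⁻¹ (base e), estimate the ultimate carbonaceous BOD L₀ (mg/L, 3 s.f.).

L₀ ≈ 24.3 mg/L

BOD₅ = L₀(1 − e^(−5k_1)) ⇒ L₀ = BOD₅ / (1 − e^(−5×0.186))
= 14.7 / (1 − 0.3946) = 14.7 / 0.6054 = 24.28 mg/L.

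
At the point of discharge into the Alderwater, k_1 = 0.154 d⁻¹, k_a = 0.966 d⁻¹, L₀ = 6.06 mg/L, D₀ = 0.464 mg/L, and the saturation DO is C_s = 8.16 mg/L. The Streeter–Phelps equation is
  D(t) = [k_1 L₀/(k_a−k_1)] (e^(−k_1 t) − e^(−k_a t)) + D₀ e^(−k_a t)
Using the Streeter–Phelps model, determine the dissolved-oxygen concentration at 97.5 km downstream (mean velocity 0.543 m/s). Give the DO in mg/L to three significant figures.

Travel time t = x/v = 97.5 km / (0.543 m/s) = 97500 m / 0.543 m/s = 179600 s = 2.078 d.
k_1 L₀/(k_a−k_1) = 0.154×6.06/(0.966−0.154) = 0.9332/0.8120 = 1.149 mg/L.
e^(−k_1 t) = e^(−0.154×2.078) = 0.7261; e^(−k_a t) = e^(−0.966×2.078) = 0.1343.
D = 1.149 × (0.7261 − 0.1343) + 0.464 × 0.1343 = 0.6802 + 0.06232 = 0.7425 mg/L.
DO = C_s − D = 8.16 − 0.7425 = 7.418 mg/L.

DO ≈ 7.42 mg/L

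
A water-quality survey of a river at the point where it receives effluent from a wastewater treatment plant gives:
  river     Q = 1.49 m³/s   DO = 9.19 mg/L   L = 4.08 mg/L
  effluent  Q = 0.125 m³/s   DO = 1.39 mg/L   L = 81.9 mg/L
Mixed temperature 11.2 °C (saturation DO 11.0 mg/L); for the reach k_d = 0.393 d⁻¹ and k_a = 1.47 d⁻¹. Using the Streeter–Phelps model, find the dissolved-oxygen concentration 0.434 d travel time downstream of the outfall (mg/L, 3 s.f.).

DO ≈ 8.56 mg/L

Mixed DO = (1.49×9.19 + 0.125×1.39)/(1.49+0.125) = 13.87/1.615 = 8.586 mg/L.
Mixed L₀ = (1.49×4.08 + 0.125×81.9)/(1.615) = 16.32/1.615 = 10.10 mg/L.
Initial deficit D₀ = C_s − DO₀ = 11.0 − 8.586 = 2.414 mg/L.
D(0.434) = [0.393×10.10/(1.47−0.393)](e^(−0.393×0.434) − e^(−1.47×0.434)) + 2.414 e^(−1.47×0.434)
= 3.687 × (0.8432 − 0.5284) + 2.414 × 0.5284 = 2.436 mg/L.
DO = 11.0 − 2.436 = 8.564 mg/L.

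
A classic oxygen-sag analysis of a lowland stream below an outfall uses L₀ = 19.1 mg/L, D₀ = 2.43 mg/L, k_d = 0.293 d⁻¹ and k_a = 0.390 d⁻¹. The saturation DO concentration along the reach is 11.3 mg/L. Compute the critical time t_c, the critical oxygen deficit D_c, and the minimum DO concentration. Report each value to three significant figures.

At the critical point dD/dt = 0, so k_d L₀ e^(−k_d t) = k_a D. Substituting D(t) from the Streeter–Phelps equation and solving for t gives
t_c = ln[(k_a/k_d)(1 − D₀(k_a−k_d)/(k_d L₀))] / (k_a−k_d).
Here k_a−k_d = 0.09700 d⁻¹ and 1 − D₀(k_a−k_d)/(k_d L₀) = 1 − 2.43×0.09700/(0.293×19.1) = 0.9579, so
t_c = ln(1.331 × 0.9579) / 0.09700 = 0.2429 / 0.09700 = 2.505 d.
D_c = (k_d/k_a) L₀ e^(−k_d t_c) = (0.293/0.390) × 19.1 × e^(−0.293×2.505) = 0.7513 × 19.1 × 0.4801 = 6.889 mg/L.
Minimum DO = C_s − D_c = 11.3 − 6.889 = 4.411 mg/L.

t_c ≈ 2.50 d; D_c ≈ 6.89 mg/L; min DO ≈ 4.41 mg/L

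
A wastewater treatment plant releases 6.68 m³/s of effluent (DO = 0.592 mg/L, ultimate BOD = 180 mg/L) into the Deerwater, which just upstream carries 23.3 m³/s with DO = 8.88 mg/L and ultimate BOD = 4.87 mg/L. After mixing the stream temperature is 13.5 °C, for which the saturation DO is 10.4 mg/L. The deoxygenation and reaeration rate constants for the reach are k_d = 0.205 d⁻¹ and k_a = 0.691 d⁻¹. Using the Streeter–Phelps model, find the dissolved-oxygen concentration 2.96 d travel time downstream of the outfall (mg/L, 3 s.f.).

Mixed DO = (23.3×8.88 + 6.68×0.592)/(23.3+6.68) = 210.9/29.98 = 7.033 mg/L.
Mixed L₀ = (23.3×4.87 + 6.68×180)/(29.98) = 1316/29.98 = 43.89 mg/L.
Initial deficit D₀ = C_s − DO₀ = 10.4 − 7.033 = 3.367 mg/L.
D(2.96) = [0.205×43.89/(0.691−0.205)](e^(−0.205×2.96) − e^(−0.691×2.96)) + 3.367 e^(−0.691×2.96)
= 18.51 × (0.5451 − 0.1293) + 3.367 × 0.1293 = 8.133 mg/L.
DO = 10.4 − 8.133 = 2.267 mg/L.

DO ≈ 2.27 mg/L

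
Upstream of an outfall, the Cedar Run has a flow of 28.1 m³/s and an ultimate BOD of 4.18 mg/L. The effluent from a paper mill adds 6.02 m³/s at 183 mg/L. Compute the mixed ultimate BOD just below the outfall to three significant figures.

35.7 mg/L

Flow-weighted mixing: C = (Q_r C_r + Q_w C_w)/(Q_r + Q_w)
= (28.1×4.18 + 6.02×183)/(28.1 + 6.02) = 1219/34.12 = 35.73 mg/L.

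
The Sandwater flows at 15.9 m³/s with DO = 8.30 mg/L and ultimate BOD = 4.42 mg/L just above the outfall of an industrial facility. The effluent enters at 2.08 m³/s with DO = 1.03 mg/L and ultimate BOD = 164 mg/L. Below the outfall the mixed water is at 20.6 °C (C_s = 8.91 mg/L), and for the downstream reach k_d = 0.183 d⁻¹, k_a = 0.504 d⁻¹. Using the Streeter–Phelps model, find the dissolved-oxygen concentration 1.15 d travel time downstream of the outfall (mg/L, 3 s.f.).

Mixed DO = (15.9×8.30 + 2.08×1.03)/(15.9+2.08) = 134.1/17.98 = 7.459 mg/L.
Mixed L₀ = (15.9×4.42 + 2.08×164)/(17.98) = 411.4/17.98 = 22.88 mg/L.
Initial deficit D₀ = C_s − DO₀ = 8.91 − 7.459 = 1.451 mg/L.
D(1.15) = [0.183×22.88/(0.504−0.183)](e^(−0.183×1.15) − e^(−0.504×1.15)) + 1.451 e^(−0.504×1.15)
= 13.04 × (0.8102 − 0.5601) + 1.451 × 0.5601 = 4.075 mg/L.
DO = 8.91 − 4.075 = 4.835 mg/L.

DO ≈ 4.83 mg/L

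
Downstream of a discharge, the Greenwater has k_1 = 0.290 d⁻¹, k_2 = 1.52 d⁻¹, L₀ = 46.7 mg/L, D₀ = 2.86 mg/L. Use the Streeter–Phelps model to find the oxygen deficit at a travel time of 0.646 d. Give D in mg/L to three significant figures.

D ≈ 6.08 mg/L

k_1 L₀/(k_2−k_1) = 0.290×46.7/(1.52−0.290) = 13.54/1.230 = 11.01 mg/L.
e^(−k_1 t) = e^(−0.290×0.6460) = 0.8292; e^(−k_2 t) = e^(−1.52×0.6460) = 0.3746.
D = 11.01 × (0.8292 − 0.3746) + 2.86 × 0.3746 = 5.005 + 1.071 = 6.076 mg/L.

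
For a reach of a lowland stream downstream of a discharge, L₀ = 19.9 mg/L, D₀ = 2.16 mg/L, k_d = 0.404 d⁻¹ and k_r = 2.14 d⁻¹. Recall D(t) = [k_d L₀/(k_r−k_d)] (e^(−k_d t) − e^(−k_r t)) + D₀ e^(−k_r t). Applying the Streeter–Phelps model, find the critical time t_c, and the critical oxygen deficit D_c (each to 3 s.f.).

With k_r/k_d = 5.297 and 1 − D₀(k_r−k_d)/(k_d L₀) = 0.5336,
t_c = ln(5.297 × 0.5336) / (2.14 − 0.404) = ln(2.826) / 1.736 = 1.039/1.736 = 0.5985 d.
L(t_c) = L₀ e^(−k_d t_c) = 19.9 × 0.7852 = 15.63 mg/L, and at the critical point k_r D_c = k_d L, so D_c = (0.404/2.14) × 15.63 = 2.950 mg/L.

t_c ≈ 0.599 d; D_c ≈ 2.95 mg/L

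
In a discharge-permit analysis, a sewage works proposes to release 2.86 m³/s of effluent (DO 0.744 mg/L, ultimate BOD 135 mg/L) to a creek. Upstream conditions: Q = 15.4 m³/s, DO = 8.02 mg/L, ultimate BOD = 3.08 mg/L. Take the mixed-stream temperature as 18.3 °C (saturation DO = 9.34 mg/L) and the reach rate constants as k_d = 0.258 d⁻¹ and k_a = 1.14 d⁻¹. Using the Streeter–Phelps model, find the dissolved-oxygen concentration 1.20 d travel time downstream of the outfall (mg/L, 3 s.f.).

DO ≈ 5.39 mg/L

Mixed DO = (15.4×8.02 + 2.86×0.744)/(15.4+2.86) = 125.6/18.26 = 6.880 mg/L.
Mixed L₀ = (15.4×3.08 + 2.86×135)/(18.26) = 433.5/18.26 = 23.74 mg/L.
Initial deficit D₀ = C_s − DO₀ = 9.34 − 6.880 = 2.460 mg/L.
D(1.20) = [0.258×23.74/(1.14−0.258)](e^(−0.258×1.20) − e^(−1.14×1.20)) + 2.460 e^(−1.14×1.20)
= 6.945 × (0.7337 − 0.2546) + 2.460 × 0.2546 = 3.954 mg/L.
DO = 9.34 − 3.954 = 5.386 mg/L.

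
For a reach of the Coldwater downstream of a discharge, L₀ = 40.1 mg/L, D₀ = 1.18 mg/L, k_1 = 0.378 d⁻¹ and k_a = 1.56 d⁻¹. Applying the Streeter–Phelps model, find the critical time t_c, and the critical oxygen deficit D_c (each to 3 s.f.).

t_c ≈ 1.12 d; D_c ≈ 6.37 mg/L

At the critical point dD/dt = 0, so k_1 L₀ e^(−k_1 t) = k_a D. Substituting D(t) from the Streeter–Phelps equation and solving for t gives
t_c = ln[(k_a/k_1)(1 − D₀(k_a−k_1)/(k_1 L₀))] / (k_a−k_1).
Here k_a−k_1 = 1.182 d⁻¹ and 1 − D₀(k_a−k_1)/(k_1 L₀) = 1 − 1.18×1.182/(0.378×40.1) = 0.9080, so
t_c = ln(4.127 × 0.9080) / 1.182 = 1.321 / 1.182 = 1.118 d.
L(t_c) = L₀ e^(−k_1 t_c) = 40.1 × 0.6554 = 26.28 mg/L, and at the critical point k_a D_c = k_1 L, so D_c = (0.378/1.56) × 26.28 = 6.369 mg/L.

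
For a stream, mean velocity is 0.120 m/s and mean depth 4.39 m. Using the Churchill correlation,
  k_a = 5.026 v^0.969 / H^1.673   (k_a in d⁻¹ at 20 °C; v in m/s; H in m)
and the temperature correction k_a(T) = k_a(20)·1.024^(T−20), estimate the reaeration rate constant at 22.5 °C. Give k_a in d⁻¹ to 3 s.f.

k_a(20) = 5.026 × 0.120^0.969 / 4.39^1.673 = 5.026 × 0.1282 / 11.88 = 0.05421 d⁻¹.
k_a(22.5) = 0.05421 × 1.024^(22.5−20) = 0.05421 × 1.061 = 0.05752 d⁻¹.

k_a ≈ 0.0575 d⁻¹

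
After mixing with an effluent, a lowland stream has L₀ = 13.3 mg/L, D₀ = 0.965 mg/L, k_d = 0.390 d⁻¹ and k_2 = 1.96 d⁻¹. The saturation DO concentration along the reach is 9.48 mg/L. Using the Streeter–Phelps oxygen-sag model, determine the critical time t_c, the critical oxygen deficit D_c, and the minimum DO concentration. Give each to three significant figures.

t_c ≈ 0.808 d; D_c ≈ 1.93 mg/L; min DO ≈ 7.55 mg/L

t_c = [1/(k_2−k_d)] ln[(k_2/k_d)(1 − D₀(k_2−k_d)/(k_d L₀))]
= [1/(1.96−0.390)] ln[(1.96/0.390)(1 − 0.965×1.570/(0.390×13.3))]
= (1/1.570) ln[5.026 × 0.7079] = 0.6369 × ln(3.558) = 0.6369 × 1.269 = 0.8084 d.
D_c = (k_d/k_2) L₀ e^(−k_d t_c) = (0.390/1.96) × 13.3 × e^(−0.390×0.8084) = 0.1990 × 13.3 × 0.7296 = 1.931 mg/L.
Minimum DO = C_s − D_c = 9.48 − 1.931 = 7.549 mg/L.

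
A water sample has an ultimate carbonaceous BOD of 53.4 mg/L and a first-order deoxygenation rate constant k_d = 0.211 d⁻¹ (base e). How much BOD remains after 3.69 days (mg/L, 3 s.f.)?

L_t = L₀ e^(−k_d t) = 53.4 × e^(−0.211×3.69) = 53.4 × 0.4591 = 24.51 mg/L.

L ≈ 24.5 mg/L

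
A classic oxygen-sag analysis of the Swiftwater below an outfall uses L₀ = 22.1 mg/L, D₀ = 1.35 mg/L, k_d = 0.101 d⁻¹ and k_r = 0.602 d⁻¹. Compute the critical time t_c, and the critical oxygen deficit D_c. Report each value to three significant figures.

t_c ≈ 2.84 d; D_c ≈ 2.78 mg/L

At the critical point dD/dt = 0, so k_d L₀ e^(−k_d t) = k_r D. Substituting D(t) from the Streeter–Phelps equation and solving for t gives
t_c = ln[(k_r/k_d)(1 − D₀(k_r−k_d)/(k_d L₀))] / (k_r−k_d).
Here k_r−k_d = 0.5010 d⁻¹ and 1 − D₀(k_r−k_d)/(k_d L₀) = 1 − 1.35×0.5010/(0.101×22.1) = 0.6970, so
t_c = ln(5.960 × 0.6970) / 0.5010 = 1.424 / 0.5010 = 2.843 d.
L(t_c) = L₀ e^(−k_d t_c) = 22.1 × 0.7504 = 16.58 mg/L, and at the critical point k_r D_c = k_d L, so D_c = (0.101/0.602) × 16.58 = 2.782 mg/L.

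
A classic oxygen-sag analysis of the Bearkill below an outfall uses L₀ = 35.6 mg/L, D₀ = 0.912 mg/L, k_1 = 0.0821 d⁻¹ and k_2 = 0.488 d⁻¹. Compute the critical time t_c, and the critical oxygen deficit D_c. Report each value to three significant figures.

t_c ≈ 4.06 d; D_c ≈ 4.29 mg/L

t_c = [1/(k_2−k_1)] ln[(k_2/k_1)(1 − D₀(k_2−k_1)/(k_1 L₀))]
= [1/(0.488−0.0821)] ln[(0.488/0.0821)(1 − 0.912×0.4059/(0.0821×35.6))]
= (1/0.4059) ln[5.944 × 0.8733] = 2.464 × ln(5.191) = 2.464 × 1.647 = 4.058 d.
L(t_c) = L₀ e^(−k_1 t_c) = 35.6 × 0.7167 = 25.51 mg/L, and at the critical point k_2 D_c = k_1 L, so D_c = (0.0821/0.488) × 25.51 = 4.292 mg/L.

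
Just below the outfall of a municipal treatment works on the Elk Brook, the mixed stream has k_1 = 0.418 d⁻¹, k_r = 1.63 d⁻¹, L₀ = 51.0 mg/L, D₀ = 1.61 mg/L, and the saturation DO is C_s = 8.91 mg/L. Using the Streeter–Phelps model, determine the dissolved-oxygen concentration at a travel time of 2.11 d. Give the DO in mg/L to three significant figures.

DO ≈ 2.14 mg/L

k_1 L₀/(k_r−k_1) = 0.418×51.0/(1.63−0.418) = 21.32/1.212 = 17.59 mg/L.
e^(−k_1 t) = e^(−0.418×2.110) = 0.4140; e^(−k_r t) = e^(−1.63×2.110) = 0.03209.
D = 17.59 × (0.4140 − 0.03209) + 1.61 × 0.03209 = 6.717 + 0.05166 = 6.769 mg/L.
DO = C_s − D = 8.91 − 6.769 = 2.141 mg/L.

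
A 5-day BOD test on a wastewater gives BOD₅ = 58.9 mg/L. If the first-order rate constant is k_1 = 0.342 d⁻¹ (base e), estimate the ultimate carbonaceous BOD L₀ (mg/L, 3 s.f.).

BOD₅ = L₀(1 − e^(−5k_1)) ⇒ L₀ = BOD₅ / (1 − e^(−5×0.342))
= 58.9 / (1 − 0.1809) = 58.9 / 0.8191 = 71.91 mg/L.

L₀ ≈ 71.9 mg/L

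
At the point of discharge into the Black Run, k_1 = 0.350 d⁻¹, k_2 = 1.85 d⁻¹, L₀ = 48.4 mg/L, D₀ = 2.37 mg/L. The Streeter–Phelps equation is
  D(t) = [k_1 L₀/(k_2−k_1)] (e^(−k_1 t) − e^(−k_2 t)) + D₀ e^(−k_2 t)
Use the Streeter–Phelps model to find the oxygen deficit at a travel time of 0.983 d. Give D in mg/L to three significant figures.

D ≈ 6.56 mg/L

k_1 L₀/(k_2−k_1) = 0.350×48.4/(1.85−0.350) = 16.94/1.500 = 11.29 mg/L.
e^(−k_1 t) = e^(−0.350×0.9830) = 0.7089; e^(−k_2 t) = e^(−1.85×0.9830) = 0.1623.
D = 11.29 × (0.7089 − 0.1623) + 2.37 × 0.1623 = 6.173 + 0.3846 = 6.558 mg/L.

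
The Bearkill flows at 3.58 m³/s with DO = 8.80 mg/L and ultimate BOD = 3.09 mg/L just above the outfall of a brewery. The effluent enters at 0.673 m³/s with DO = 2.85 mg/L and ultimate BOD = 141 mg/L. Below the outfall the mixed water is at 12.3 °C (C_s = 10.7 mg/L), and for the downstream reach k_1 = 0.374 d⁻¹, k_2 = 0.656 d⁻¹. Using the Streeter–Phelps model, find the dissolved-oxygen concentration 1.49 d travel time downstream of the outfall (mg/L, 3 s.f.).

DO ≈ 3.14 mg/L

Mixed DO = (3.58×8.80 + 0.673×2.85)/(3.58+0.673) = 33.42/4.253 = 7.858 mg/L.
Mixed L₀ = (3.58×3.09 + 0.673×141)/(4.253) = 106.0/4.253 = 24.91 mg/L.
Initial deficit D₀ = C_s − DO₀ = 10.7 − 7.858 = 2.842 mg/L.
D(1.49) = [0.374×24.91/(0.656−0.374)](e^(−0.374×1.49) − e^(−0.656×1.49)) + 2.842 e^(−0.656×1.49)
= 33.04 × (0.5728 − 0.3763) + 2.842 × 0.3763 = 7.562 mg/L.
DO = 10.7 − 7.562 = 3.138 mg/L.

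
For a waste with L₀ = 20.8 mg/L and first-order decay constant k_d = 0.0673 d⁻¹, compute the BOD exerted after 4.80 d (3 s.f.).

y_t = L₀(1 − e^(−k_d t)) = 20.8 × (1 − e^(−0.0673×4.80))
= 20.8 × (1 − 0.7239) = 20.8 × 0.2761 = 5.742 mg/L.

y ≈ 5.74 mg/L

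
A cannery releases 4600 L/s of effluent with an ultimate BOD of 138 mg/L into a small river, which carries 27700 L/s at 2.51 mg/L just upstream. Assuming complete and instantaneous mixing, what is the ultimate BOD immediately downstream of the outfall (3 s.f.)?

21.8 mg/L

Flow-weighted mixing: C = (Q_r C_r + Q_w C_w)/(Q_r + Q_w)
= (27700×2.51 + 4600×138)/(27700 + 4600) = 704300/32300 = 21.81 mg/L.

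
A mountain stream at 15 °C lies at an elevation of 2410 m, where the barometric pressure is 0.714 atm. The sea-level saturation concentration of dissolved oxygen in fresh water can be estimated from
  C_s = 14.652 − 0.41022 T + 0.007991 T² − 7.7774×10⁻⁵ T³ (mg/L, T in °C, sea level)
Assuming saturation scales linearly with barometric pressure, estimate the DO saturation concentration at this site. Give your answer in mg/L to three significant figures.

C_s ≈ 7.16 mg/L

At sea level: C_s = 14.652 − 0.41022×15 + 0.007991×15² − 7.7774×10⁻⁵×15³ = 10.03 mg/L.
Pressure correction: C_s' = 10.03 × 0.714 = 7.164 mg/L.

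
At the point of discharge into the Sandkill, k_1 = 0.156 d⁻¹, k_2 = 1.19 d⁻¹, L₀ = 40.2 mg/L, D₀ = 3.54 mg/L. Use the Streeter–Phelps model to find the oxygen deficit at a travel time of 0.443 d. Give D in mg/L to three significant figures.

D ≈ 4.17 mg/L

k_1 L₀/(k_2−k_1) = 0.156×40.2/(1.19−0.156) = 6.271/1.034 = 6.065 mg/L.
e^(−k_1 t) = e^(−0.156×0.4430) = 0.9332; e^(−k_2 t) = e^(−1.19×0.4430) = 0.5903.
D = 6.065 × (0.9332 − 0.5903) + 3.54 × 0.5903 = 2.080 + 2.090 = 4.170 mg/L.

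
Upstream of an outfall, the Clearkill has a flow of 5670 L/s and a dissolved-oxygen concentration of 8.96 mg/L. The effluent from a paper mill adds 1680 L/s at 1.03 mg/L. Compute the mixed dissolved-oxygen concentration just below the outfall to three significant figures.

7.15 mg/L

Flow-weighted mixing: C = (Q_r C_r + Q_w C_w)/(Q_r + Q_w)
= (5670×8.96 + 1680×1.03)/(5670 + 1680) = 52530/7350 = 7.147 mg/L.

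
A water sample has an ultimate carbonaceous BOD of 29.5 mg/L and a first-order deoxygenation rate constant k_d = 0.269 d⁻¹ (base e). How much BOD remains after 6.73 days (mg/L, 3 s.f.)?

L ≈ 4.83 mg/L

L_t = L₀ e^(−k_d t) = 29.5 × e^(−0.269×6.73) = 29.5 × 0.1636 = 4.826 mg/L.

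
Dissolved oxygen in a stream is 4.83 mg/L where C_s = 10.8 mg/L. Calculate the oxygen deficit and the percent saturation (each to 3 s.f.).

D ≈ 5.97 mg/L; 44.7 % saturation

D = C_s − C = 10.8 − 4.83 = 5.97 mg/L.
% saturation = 4.83/10.8 × 100 = 44.7 %.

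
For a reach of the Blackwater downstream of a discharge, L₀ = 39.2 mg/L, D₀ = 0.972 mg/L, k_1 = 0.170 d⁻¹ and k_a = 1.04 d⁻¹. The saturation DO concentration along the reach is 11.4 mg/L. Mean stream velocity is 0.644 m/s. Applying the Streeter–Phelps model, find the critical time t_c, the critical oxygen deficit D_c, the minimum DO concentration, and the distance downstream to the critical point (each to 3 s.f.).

t_c = [1/(k_a−k_1)] ln[(k_a/k_1)(1 − D₀(k_a−k_1)/(k_1 L₀))]
= [1/(1.04−0.170)] ln[(1.04/0.170)(1 − 0.972×0.8700/(0.170×39.2))]
= (1/0.8700) ln[6.118 × 0.8731] = 1.149 × ln(5.341) = 1.149 × 1.675 = 1.926 d.
L(t_c) = L₀ e^(−k_1 t_c) = 39.2 × 0.7208 = 28.26 mg/L, and at the critical point k_a D_c = k_1 L, so D_c = (0.170/1.04) × 28.26 = 4.619 mg/L.
Minimum DO = C_s − D_c = 11.4 − 4.619 = 6.781 mg/L.
x_c = v t_c = 0.644 m/s × 1.926 d × 86400 s/d = 107200 m ≈ 107 km.

t_c ≈ 1.93 d; D_c ≈ 4.62 mg/L; min DO ≈ 6.78 mg/L; x_c ≈ 107 km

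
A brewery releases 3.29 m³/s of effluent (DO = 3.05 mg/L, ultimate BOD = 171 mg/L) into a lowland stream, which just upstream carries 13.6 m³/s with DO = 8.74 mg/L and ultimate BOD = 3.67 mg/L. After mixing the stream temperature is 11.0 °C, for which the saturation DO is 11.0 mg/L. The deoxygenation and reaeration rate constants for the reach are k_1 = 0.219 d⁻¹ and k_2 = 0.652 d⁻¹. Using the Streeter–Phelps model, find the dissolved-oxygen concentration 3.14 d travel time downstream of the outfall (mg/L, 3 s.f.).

DO ≈ 3.71 mg/L

Mixed DO = (13.6×8.74 + 3.29×3.05)/(13.6+3.29) = 128.9/16.89 = 7.632 mg/L.
Mixed L₀ = (13.6×3.67 + 3.29×171)/(16.89) = 612.5/16.89 = 36.26 mg/L.
Initial deficit D₀ = C_s − DO₀ = 11.0 − 7.632 = 3.368 mg/L.
D(3.14) = [0.219×36.26/(0.652−0.219)](e^(−0.219×3.14) − e^(−0.652×3.14)) + 3.368 e^(−0.652×3.14)
= 18.34 × (0.5028 − 0.1291) + 3.368 × 0.1291 = 7.288 mg/L.
DO = 11.0 − 7.288 = 3.712 mg/L.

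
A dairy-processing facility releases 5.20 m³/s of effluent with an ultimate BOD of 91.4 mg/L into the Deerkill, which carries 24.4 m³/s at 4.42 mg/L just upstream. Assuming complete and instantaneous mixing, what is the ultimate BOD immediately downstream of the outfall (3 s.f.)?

19.7 mg/L

Flow-weighted mixing: C = (Q_r C_r + Q_w C_w)/(Q_r + Q_w)
= (24.4×4.42 + 5.20×91.4)/(24.4 + 5.20) = 583.1/29.60 = 19.70 mg/L.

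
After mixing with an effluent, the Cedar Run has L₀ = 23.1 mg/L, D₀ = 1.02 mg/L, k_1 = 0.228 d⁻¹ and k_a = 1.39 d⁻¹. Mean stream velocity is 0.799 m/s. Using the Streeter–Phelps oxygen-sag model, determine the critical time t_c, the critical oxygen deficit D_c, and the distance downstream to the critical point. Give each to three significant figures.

With k_a/k_1 = 6.096 and 1 − D₀(k_a−k_1)/(k_1 L₀) = 0.7750,
t_c = ln(6.096 × 0.7750) / (1.39 − 0.228) = ln(4.725) / 1.162 = 1.553/1.162 = 1.336 d.
D_c = (k_1/k_a) L₀ e^(−k_1 t_c) = (0.228/1.39) × 23.1 × e^(−0.228×1.336) = 0.1640 × 23.1 × 0.7374 = 2.794 mg/L.
x_c = v t_c = 0.799 m/s × 1.336 d × 86400 s/d = 92250 m ≈ 92.2 km.

t_c ≈ 1.34 d; D_c ≈ 2.79 mg/L; x_c ≈ 92.2 km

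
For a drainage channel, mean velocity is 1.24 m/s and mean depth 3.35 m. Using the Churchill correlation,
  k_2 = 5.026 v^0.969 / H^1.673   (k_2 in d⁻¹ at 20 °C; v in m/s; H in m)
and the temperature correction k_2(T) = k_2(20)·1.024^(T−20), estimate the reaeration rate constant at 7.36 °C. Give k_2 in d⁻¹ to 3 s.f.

k_2 ≈ 0.607 d⁻¹

k_2(20) = 5.026 × 1.24^0.969 / 3.35^1.673 = 5.026 × 1.232 / 7.558 = 0.8191 d⁻¹.
k_2(7.36) = 0.8191 × 1.024^(7.36−20) = 0.8191 × 0.7410 = 0.6070 d⁻¹.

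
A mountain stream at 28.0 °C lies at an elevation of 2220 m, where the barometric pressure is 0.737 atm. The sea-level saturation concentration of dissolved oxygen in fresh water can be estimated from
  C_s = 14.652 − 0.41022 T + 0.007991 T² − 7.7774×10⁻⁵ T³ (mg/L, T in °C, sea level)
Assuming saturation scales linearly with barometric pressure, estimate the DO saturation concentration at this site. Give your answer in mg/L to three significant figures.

At sea level: C_s = 14.652 − 0.41022×28.0 + 0.007991×28.0² − 7.7774×10⁻⁵×28.0³ = 7.723 mg/L.
Pressure correction: C_s' = 7.723 × 0.737 = 5.692 mg/L.

C_s ≈ 5.69 mg/L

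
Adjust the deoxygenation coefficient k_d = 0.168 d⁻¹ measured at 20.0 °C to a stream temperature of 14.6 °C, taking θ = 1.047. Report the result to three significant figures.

k_d ≈ 0.131 d⁻¹

k_d(T₂) = k_d(T₁) · θ^(T₂−T₁) = 0.168 × 1.047^(14.6−20.0)
= 0.168 × 1.047^-5.40 = 0.168 × 0.7803 = 0.1311 d⁻¹.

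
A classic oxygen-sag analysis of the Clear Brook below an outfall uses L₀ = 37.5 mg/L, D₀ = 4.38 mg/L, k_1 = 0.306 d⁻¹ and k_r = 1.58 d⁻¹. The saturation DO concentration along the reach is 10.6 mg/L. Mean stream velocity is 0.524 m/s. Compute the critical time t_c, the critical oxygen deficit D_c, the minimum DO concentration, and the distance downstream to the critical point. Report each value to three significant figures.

t_c ≈ 0.766 d; D_c ≈ 5.75 mg/L; min DO ≈ 4.85 mg/L; x_c ≈ 34.7 km

With k_r/k_1 = 5.163 and 1 − D₀(k_r−k_1)/(k_1 L₀) = 0.5137,
t_c = ln(5.163 × 0.5137) / (1.58 − 0.306) = ln(2.653) / 1.274 = 0.9755/1.274 = 0.7657 d.
L(t_c) = L₀ e^(−k_1 t_c) = 37.5 × 0.7911 = 29.67 mg/L, and at the critical point k_r D_c = k_1 L, so D_c = (0.306/1.58) × 29.67 = 5.746 mg/L.
Minimum DO = C_s − D_c = 10.6 − 5.746 = 4.854 mg/L.
x_c = v t_c = 0.524 m/s × 0.7657 d × 86400 s/d = 34670 m ≈ 34.7 km.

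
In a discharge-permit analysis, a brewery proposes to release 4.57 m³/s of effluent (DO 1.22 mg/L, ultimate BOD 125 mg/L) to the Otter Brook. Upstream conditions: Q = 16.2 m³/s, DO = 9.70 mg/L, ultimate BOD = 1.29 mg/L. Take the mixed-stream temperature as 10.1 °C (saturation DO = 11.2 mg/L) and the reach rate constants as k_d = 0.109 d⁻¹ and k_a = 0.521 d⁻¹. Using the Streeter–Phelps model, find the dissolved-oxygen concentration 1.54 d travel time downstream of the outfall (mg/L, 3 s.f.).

DO ≈ 6.70 mg/L

Mixed DO = (16.2×9.70 + 4.57×1.22)/(16.2+4.57) = 162.7/20.77 = 7.834 mg/L.
Mixed L₀ = (16.2×1.29 + 4.57×125)/(20.77) = 592.1/20.77 = 28.51 mg/L.
Initial deficit D₀ = C_s − DO₀ = 11.2 − 7.834 = 3.366 mg/L.
D(1.54) = [0.109×28.51/(0.521−0.109)](e^(−0.109×1.54) − e^(−0.521×1.54)) + 3.366 e^(−0.521×1.54)
= 7.543 × (0.8455 − 0.4483) + 3.366 × 0.4483 = 4.505 mg/L.
DO = 11.2 − 4.505 = 6.695 mg/L.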